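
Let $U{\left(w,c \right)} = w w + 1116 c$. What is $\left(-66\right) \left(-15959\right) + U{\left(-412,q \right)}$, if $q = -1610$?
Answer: $-573722$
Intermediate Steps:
$U{\left(w,c \right)} = w^{2} + 1116 c$
$\left(-66\right) \left(-15959\right) + U{\left(-412,q \right)} = \left(-66\right) \left(-15959\right) + \left(\left(-412\right)^{2} + 1116 \left(-1610\right)\right) = 1053294 + \left(169744 - 1796760\right) = 1053294 - 1627016 = -573722$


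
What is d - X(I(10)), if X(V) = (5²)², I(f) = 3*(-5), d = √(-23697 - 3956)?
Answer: -625 + I*√27653 ≈ -625.0 + 166.29*I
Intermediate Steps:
d = I*√27653 (d = √(-27653) = I*√27653 ≈ 166.29*I)
I(f) = -15
X(V) = 625 (X(V) = 25² = 625)
d - X(I(10)) = I*√27653 - 1*625 = I*√27653 - 625 = -625 + I*√27653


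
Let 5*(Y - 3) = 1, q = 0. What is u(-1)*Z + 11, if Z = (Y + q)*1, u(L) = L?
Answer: 39/5 ≈ 7.8000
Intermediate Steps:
Y = 16/5 (Y = 3 + (⅕)*1 = 3 + ⅕ = 16/5 ≈ 3.2000)
Z = 16/5 (Z = (16/5 + 0)*1 = (16/5)*1 = 16/5 ≈ 3.2000)
u(-1)*Z + 11 = -1*16/5 + 11 = -16/5 + 11 = 39/5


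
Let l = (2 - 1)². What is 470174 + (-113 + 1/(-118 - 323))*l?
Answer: 207296900/441 ≈ 4.7006e+5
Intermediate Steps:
l = 1 (l = 1² = 1)
470174 + (-113 + 1/(-118 - 323))*l = 470174 + (-113 + 1/(-118 - 323))*1 = 470174 + (-113 + 1/(-441))*1 = 470174 + (-113 - 1/441)*1 = 470174 - 49834/441*1 = 470174 - 49834/441 = 207296900/441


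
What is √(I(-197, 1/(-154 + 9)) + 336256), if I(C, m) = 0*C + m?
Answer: √7069782255/145 ≈ 579.88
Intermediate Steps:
I(C, m) = m (I(C, m) = 0 + m = m)
√(I(-197, 1/(-154 + 9)) + 336256) = √(1/(-154 + 9) + 336256) = √(1/(-145) + 336256) = √(-1/145 + 336256) = √(48757119/145) = √7069782255/145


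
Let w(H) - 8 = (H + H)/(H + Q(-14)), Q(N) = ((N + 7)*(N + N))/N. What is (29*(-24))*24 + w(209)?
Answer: -3255302/195 ≈ -16694.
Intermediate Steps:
Q(N) = 14 + 2*N (Q(N) = ((7 + N)*(2*N))/N = (2*N*(7 + N))/N = 14 + 2*N)
w(H) = 8 + 2*H/(-14 + H) (w(H) = 8 + (H + H)/(H + (14 + 2*(-14))) = 8 + (2*H)/(H + (14 - 28)) = 8 + (2*H)/(H - 14) = 8 + (2*H)/(-14 + H) = 8 + 2*H/(-14 + H))
(29*(-24))*24 + w(209) = (29*(-24))*24 + 2*(-56 + 5*209)/(-14 + 209) = -696*24 + 2*(-56 + 1045)/195 = -16704 + 2*(1/195)*989 = -16704 + 1978/195 = -3255302/195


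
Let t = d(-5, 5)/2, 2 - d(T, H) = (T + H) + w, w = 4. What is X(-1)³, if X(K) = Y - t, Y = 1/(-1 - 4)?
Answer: 64/125 ≈ 0.51200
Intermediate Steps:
Y = -⅕ (Y = 1/(-5) = -⅕ ≈ -0.20000)
d(T, H) = -2 - H - T (d(T, H) = 2 - ((T + H) + 4) = 2 - ((H + T) + 4) = 2 - (4 + H + T) = 2 + (-4 - H - T) = -2 - H - T)
t = -1 (t = (-2 - 1*5 - 1*(-5))/2 = (-2 - 5 + 5)*(½) = -2*½ = -1)
X(K) = ⅘ (X(K) = -⅕ - 1*(-1) = -⅕ + 1 = ⅘)
X(-1)³ = (⅘)³ = 64/125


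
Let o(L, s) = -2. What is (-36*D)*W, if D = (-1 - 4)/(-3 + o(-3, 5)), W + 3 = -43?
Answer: 1656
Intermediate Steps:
W = -46 (W = -3 - 43 = -46)
D = 1 (D = (-1 - 4)/(-3 - 2) = -5/(-5) = -5*(-⅕) = 1)
(-36*D)*W = -36*1*(-46) = -36*(-46) = 1656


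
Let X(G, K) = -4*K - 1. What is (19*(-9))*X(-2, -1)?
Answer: -513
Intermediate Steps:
X(G, K) = -1 - 4*K
(19*(-9))*X(-2, -1) = (19*(-9))*(-1 - 4*(-1)) = -171*(-1 + 4) = -171*3 = -513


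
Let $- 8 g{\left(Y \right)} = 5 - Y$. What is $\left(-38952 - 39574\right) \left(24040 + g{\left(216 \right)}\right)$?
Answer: $- \frac{7559344653}{4} \approx -1.8898 \cdot 10^{9}$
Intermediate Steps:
$g{\left(Y \right)} = - \frac{5}{8} + \frac{Y}{8}$ ($g{\left(Y \right)} = - \frac{5 - Y}{8} = - \frac{5}{8} + \frac{Y}{8}$)
$\left(-38952 - 39574\right) \left(24040 + g{\left(216 \right)}\right) = \left(-38952 - 39574\right) \left(24040 + \left(- \frac{5}{8} + \frac{1}{8} \cdot 216\right)\right) = - 78526 \left(24040 + \left(- \frac{5}{8} + 27\right)\right) = - 78526 \left(24040 + \frac{211}{8}\right) = \left(-78526\right) \frac{192531}{8} = - \frac{7559344653}{4}$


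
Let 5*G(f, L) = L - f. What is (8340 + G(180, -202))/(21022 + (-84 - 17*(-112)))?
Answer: 20659/57105 ≈ 0.36177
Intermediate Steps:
G(f, L) = -f/5 + L/5 (G(f, L) = (L - f)/5 = -f/5 + L/5)
(8340 + G(180, -202))/(21022 + (-84 - 17*(-112))) = (8340 + (-⅕*180 + (⅕)*(-202)))/(21022 + (-84 - 17*(-112))) = (8340 + (-36 - 202/5))/(21022 + (-84 + 1904)) = (8340 - 382/5)/(21022 + 1820) = (41318/5)/22842 = (41318/5)*(1/22842) = 20659/57105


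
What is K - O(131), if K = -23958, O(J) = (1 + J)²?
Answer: -41382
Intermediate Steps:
K - O(131) = -23958 - (1 + 131)² = -23958 - 1*132² = -23958 - 1*17424 = -23958 - 17424 = -41382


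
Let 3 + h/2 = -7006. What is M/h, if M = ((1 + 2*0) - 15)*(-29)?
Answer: -203/7009 ≈ -0.028963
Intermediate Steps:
h = -14018 (h = -6 + 2*(-7006) = -6 - 14012 = -14018)
M = 406 (M = ((1 + 0) - 15)*(-29) = (1 - 15)*(-29) = -14*(-29) = 406)
M/h = 406/(-14018) = 406*(-1/14018) = -203/7009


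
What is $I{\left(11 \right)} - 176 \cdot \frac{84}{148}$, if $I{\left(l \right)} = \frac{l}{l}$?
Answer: $- \frac{3659}{37} \approx -98.892$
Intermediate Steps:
$I{\left(l \right)} = 1$
$I{\left(11 \right)} - 176 \cdot \frac{84}{148} = 1 - 176 \cdot \frac{84}{148} = 1 - 176 \cdot 84 \cdot \frac{1}{148} = 1 - \frac{3696}{37} = - \frac{3659}{37}$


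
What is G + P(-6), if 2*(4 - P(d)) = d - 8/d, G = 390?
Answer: 1189/3 ≈ 396.33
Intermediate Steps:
P(d) = 4 + 4/d - d/2 (P(d) = 4 - (d - 8/d)/2 = 4 + (4/d - d/2) = 4 + 4/d - d/2)
G + P(-6) = 390 + (4 + 4/(-6) - 1/2*(-6)) = 390 + (4 + 4*(-1/6) + 3) = 390 + (4 - 2/3 + 3) = 390 + 19/3 = 1189/3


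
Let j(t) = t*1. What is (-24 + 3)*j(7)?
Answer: -147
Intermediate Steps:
j(t) = t
(-24 + 3)*j(7) = (-24 + 3)*7 = -21*7 = -147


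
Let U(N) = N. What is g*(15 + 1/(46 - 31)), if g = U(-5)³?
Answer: -5650/3 ≈ -1883.3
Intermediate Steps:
g = -125 (g = (-5)³ = -125)
g*(15 + 1/(46 - 31)) = -125*(15 + 1/(46 - 31)) = -125*(15 + 1/15) = -125*226/15 = -5650/3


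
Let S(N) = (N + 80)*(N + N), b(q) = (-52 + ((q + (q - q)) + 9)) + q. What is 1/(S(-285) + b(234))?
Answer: 1/117275 ≈ 8.5270e-6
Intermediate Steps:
b(q) = -43 + 2*q (b(q) = (-52 + ((q + 0) + 9)) + q = (-52 + (q + 9)) + q = (-52 + (9 + q)) + q = (-43 + q) + q = -43 + 2*q)
S(N) = 2*N*(80 + N) (S(N) = (80 + N)*(2*N) = 2*N*(80 + N))
1/(S(-285) + b(234)) = 1/(2*(-285)*(80 - 285) + (-43 + 2*234)) = 1/(2*(-285)*(-205) + (-43 + 468)) = 1/(116850 + 425) = 1/117275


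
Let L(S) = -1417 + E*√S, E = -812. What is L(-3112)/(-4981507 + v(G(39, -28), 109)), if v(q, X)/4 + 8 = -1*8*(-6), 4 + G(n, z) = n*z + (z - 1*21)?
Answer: 1417/4981347 + 232*I*√778/711621 ≈ 0.00028446 + 0.0090935*I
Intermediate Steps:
G(n, z) = -25 + z + n*z (G(n, z) = -4 + (n*z + (z - 1*21)) = -4 + (n*z + (z - 21)) = -4 + (n*z + (-21 + z)) = -4 + (-21 + z + n*z) = -25 + z + n*z)
v(q, X) = 160 (v(q, X) = -32 + 4*(-1*8*(-6)) = -32 + 4*(-8*(-6)) = -32 + 4*48 = -32 + 192 = 160)
L(S) = -1417 - 812*√S
L(-3112)/(-4981507 + v(G(39, -28), 109)) = (-1417 - 1624*I*√778)/(-4981507 + 160) = (-1417 - 1624*I*√778)/(-4981347) = (-1417 - 1624*I*√778)*(-1/4981347) = 1417/4981347 + 232*I*√778/711621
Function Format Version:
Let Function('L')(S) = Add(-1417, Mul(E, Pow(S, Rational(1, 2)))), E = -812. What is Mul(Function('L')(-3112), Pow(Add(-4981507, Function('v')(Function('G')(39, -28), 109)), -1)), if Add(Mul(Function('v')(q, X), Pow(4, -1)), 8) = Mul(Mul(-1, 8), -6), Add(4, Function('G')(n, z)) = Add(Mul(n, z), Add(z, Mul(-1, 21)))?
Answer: Add(Rational(1417, 4981347), Mul(Rational(232, 711621), I, Pow(778, Rational(1, 2)))) ≈ Add(0.00028446, Mul(0.0090935, I))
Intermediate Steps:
Function('G')(n, z) = Add(-25, z, Mul(n, z)) (Function('G')(n, z) = Add(-4, Add(Mul(n, z), Add(z, Mul(-1, 21)))) = Add(-4, Add(Mul(n, z), Add(z, -21))) = Add(-4, Add(Mul(n, z), Add(-21, z))) = Add(-4, Add(-21, z, Mul(n, z))) = Add(-25, z, Mul(n, z)))
Function('v')(q, X) = 160 (Function('v')(q, X) = Add(-32, Mul(4, Mul(Mul(-1, 8), -6))) = Add(-32, Mul(4, Mul(-8, -6))) = Add(-32, Mul(4, 48)) = Add(-32, 192) = 160)
Function('L')(S) = Add(-1417, Mul(-812, Pow(S, Rational(1, 2))))
Mul(Function('L')(-3112), Pow(Add(-4981507, Function('v')(Function('G')(39, -28), 109)), -1)) = Mul(Add(-1417, Mul(-812, Pow(-3112, Rational(1, 2)))), Pow(Add(-4981507, 160), -1)) = Mul(Add(-1417, Mul(-812, Mul(2, I, Pow(778, Rational(1, 2))))), Pow(-4981347, -1)) = Mul(Add(-1417, Mul(-1624, I, Pow(778, Rational(1, 2)))), Rational(-1, 4981347)) = Add(Rational(1417, 4981347), Mul(Rational(232, 711621), I, Pow(778, Rational(1, 2))))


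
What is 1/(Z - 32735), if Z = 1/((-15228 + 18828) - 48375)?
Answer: -44775/1465709626 ≈ -3.0548e-5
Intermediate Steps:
Z = -1/44775 (Z = 1/(3600 - 48375) = 1/(-44775) = -1/44775 ≈ -2.2334e-5)
1/(Z - 32735) = 1/(-1/44775 - 32735) = 1/(-1465709626/44775) = -44775/1465709626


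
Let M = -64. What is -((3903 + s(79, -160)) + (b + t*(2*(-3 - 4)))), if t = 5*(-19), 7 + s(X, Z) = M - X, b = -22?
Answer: -5061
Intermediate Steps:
s(X, Z) = -71 - X (s(X, Z) = -7 + (-64 - X) = -71 - X)
t = -95
-((3903 + s(79, -160)) + (b + t*(2*(-3 - 4)))) = -((3903 + (-71 - 1*79)) + (-22 - 190*(-3 - 4))) = -((3903 + (-71 - 79)) + (-22 - 190*(-7))) = -((3903 - 150) + (-22 - 95*(-14))) = -(3753 + (-22 + 1330)) = -(3753 + 1308) = -1*5061 = -5061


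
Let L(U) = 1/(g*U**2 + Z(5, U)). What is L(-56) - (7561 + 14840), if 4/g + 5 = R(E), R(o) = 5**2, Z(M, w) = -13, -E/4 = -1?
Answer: -68793466/3071 ≈ -22401.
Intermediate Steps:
E = 4 (E = -4*(-1) = 4)
R(o) = 25
g = 1/5 (g = 4/(-5 + 25) = 4/20 = 4*(1/20) = 1/5 ≈ 0.20000)
L(U) = 1/(-13 + U**2/5) (L(U) = 1/(U**2/5 - 13) = 1/(-13 + U**2/5))
L(-56) - (7561 + 14840) = 5/(-65 + (-56)**2) - (7561 + 14840) = 5/(-65 + 3136) - 1*22401 = 5/3071 - 22401 = -68793466/3071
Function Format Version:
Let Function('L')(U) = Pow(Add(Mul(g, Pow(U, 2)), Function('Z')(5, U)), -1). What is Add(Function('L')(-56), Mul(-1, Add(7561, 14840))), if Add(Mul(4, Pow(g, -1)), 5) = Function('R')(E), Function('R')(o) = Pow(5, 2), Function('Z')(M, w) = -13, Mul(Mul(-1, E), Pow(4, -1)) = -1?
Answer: Rational(-68793466, 3071) ≈ -22401.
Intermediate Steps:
E = 4 (E = Mul(-4, -1) = 4)
Function('R')(o) = 25
g = Rational(1, 5) (g = Mul(4, Pow(Add(-5, 25), -1)) = Mul(4, Pow(20, -1)) = Mul(4, Rational(1, 20)) = Rational(1, 5) ≈ 0.20000)
Function('L')(U) = Pow(Add(-13, Mul(Rational(1, 5), Pow(U, 2))), -1) (Function('L')(U) = Pow(Add(Mul(Rational(1, 5), Pow(U, 2)), -13), -1) = Pow(Add(-13, Mul(Rational(1, 5), Pow(U, 2))), -1))
Add(Function('L')(-56), Mul(-1, Add(7561, 14840))) = Add(Mul(5, Pow(Add(-65, Pow(-56, 2)), -1)), Mul(-1, Add(7561, 14840))) = Add(Mul(5, Pow(Add(-65, 3136), -1)), Mul(-1, 22401)) = Add(Mul(5, Pow(3071, -1)), -22401) = Add(Mul(5, Rational(1, 3071)), -22401) = Add(Rational(5, 3071), -22401) = Rational(-68793466, 3071)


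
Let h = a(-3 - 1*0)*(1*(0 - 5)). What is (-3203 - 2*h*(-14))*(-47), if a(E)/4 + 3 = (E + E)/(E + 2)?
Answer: 229501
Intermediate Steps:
a(E) = -12 + 8*E/(2 + E) (a(E) = -12 + 4*((E + E)/(E + 2)) = -12 + 4*((2*E)/(2 + E)) = -12 + 4*(2*E/(2 + E)) = -12 + 8*E/(2 + E))
h = -60 (h = (4*(-6 - (-3 - 1*0))/(2 + (-3 - 1*0)))*(1*(0 - 5)) = (4*(-6 - (-3 + 0))/(2 + (-3 + 0)))*(1*(-5)) = (4*(-6 - 1*(-3))/(2 - 3))*(-5) = (4*(-6 + 3)/(-1))*(-5) = (4*(-1)*(-3))*(-5) = 12*(-5) = -60)
(-3203 - 2*h*(-14))*(-47) = (-3203 - 2*(-60)*(-14))*(-47) = (-3203 + 120*(-14))*(-47) = (-3203 - 1680)*(-47) = -4883*(-47) = 229501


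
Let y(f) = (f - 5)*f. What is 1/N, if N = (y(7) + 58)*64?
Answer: 1/4608 ≈ 0.00021701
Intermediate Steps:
y(f) = f*(-5 + f) (y(f) = (-5 + f)*f = f*(-5 + f))
N = 4608 (N = (7*(-5 + 7) + 58)*64 = (7*2 + 58)*64 = (14 + 58)*64 = 72*64 = 4608)
1/N = 1/4608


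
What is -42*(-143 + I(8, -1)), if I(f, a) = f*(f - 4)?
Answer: 4662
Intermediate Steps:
I(f, a) = f*(-4 + f)
-42*(-143 + I(8, -1)) = -42*(-143 + 8*(-4 + 8)) = -42*(-143 + 8*4) = -42*(-143 + 32) = -42*(-111) = 4662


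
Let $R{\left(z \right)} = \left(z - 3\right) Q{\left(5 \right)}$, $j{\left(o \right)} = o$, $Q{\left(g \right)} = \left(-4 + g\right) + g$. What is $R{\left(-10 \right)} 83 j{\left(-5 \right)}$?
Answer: $32370$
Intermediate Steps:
$Q{\left(g \right)} = -4 + 2 g$
$R{\left(z \right)} = -18 + 6 z$ ($R{\left(z \right)} = \left(z - 3\right) \left(-4 + 2 \cdot 5\right) = \left(-3 + z\right) \left(-4 + 10\right) = \left(-3 + z\right) 6 = -18 + 6 z$)
$R{\left(-10 \right)} 83 j{\left(-5 \right)} = \left(-18 + 6 \left(-10\right)\right) 83 \left(-5\right) = \left(-18 - 60\right) 83 \left(-5\right) = \left(-78\right) 83 \left(-5\right) = \left(-6474\right) \left(-5\right) = 32370$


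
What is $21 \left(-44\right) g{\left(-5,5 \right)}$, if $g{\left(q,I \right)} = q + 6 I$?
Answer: $-23100$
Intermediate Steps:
$21 \left(-44\right) g{\left(-5,5 \right)} = 21 \left(-44\right) \left(-5 + 6 \cdot 5\right) = - 924 \left(-5 + 30\right) = \left(-924\right) 25 = -23100$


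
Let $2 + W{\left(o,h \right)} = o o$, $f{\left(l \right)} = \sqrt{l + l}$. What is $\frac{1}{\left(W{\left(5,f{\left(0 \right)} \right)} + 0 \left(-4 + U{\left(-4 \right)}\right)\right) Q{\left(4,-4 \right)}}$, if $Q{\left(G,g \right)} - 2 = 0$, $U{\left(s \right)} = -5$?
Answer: $\frac{1}{46} \approx 0.021739$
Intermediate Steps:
$f{\left(l \right)} = \sqrt{2} \sqrt{l}$ ($f{\left(l \right)} = \sqrt{2 l} = \sqrt{2} \sqrt{l}$)
$Q{\left(G,g \right)} = 2$ ($Q{\left(G,g \right)} = 2 + 0 = 2$)
$W{\left(o,h \right)} = -2 + o^{2}$ ($W{\left(o,h \right)} = -2 + o o = -2 + o^{2}$)
$\frac{1}{\left(W{\left(5,f{\left(0 \right)} \right)} + 0 \left(-4 + U{\left(-4 \right)}\right)\right) Q{\left(4,-4 \right)}} = \frac{1}{\left(\left(-2 + 5^{2}\right) + 0 \left(-4 - 5\right)\right) 2} = \frac{1}{\left(\left(-2 + 25\right) + 0 \left(-9\right)\right) 2} = \frac{1}{\left(23 + 0\right) 2} = \frac{1}{23 \cdot 2} = \frac{1}{46}$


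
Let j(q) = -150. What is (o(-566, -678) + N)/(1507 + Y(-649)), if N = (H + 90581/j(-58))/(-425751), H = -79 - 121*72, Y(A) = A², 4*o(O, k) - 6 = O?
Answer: -687643213/2076557927400 ≈ -0.00033115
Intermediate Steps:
o(O, k) = 3/2 + O/4
H = -8791 (H = -79 - 8712 = -8791)
N = 1409231/63862650 (N = (-8791 + 90581/(-150))/(-425751) = (-8791 + 90581*(-1/150))*(-1/425751) = (-8791 - 90581/150)*(-1/425751) = -1409231/150*(-1/425751) = 1409231/63862650 ≈ 0.022067)
(o(-566, -678) + N)/(1507 + Y(-649)) = ((3/2 + (¼)*(-566)) + 1409231/63862650)/(1507 + (-649)²) = ((3/2 - 283/2) + 1409231/63862650)/(1507 + 421201) = (-140 + 1409231/63862650)/422708 = -8939361769/63862650*1/422708 = -687643213/2076557927400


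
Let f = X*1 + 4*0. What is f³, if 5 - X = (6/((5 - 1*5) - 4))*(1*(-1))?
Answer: 343/8 ≈ 42.875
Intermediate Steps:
X = 7/2 (X = 5 - 6/((5 - 1*5) - 4)*1*(-1) = 5 - 6/((5 - 5) - 4)*(-1) = 5 - 6/(0 - 4)*(-1) = 5 - 6/(-4)*(-1) = 5 - (-¼*6)*(-1) = 5 - (-3)*(-1)/2 = 5 - 1*3/2 = 5 - 3/2 = 7/2 ≈ 3.5000)
f = 7/2 (f = (7/2)*1 + 4*0 = 7/2 + 0 = 7/2 ≈ 3.5000)
f³ = (7/2)³ = 343/8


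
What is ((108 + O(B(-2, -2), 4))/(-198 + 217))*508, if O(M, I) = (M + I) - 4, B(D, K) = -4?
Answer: 52832/19 ≈ 2780.6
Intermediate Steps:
O(M, I) = -4 + I + M (O(M, I) = (I + M) - 4 = -4 + I + M)
((108 + O(B(-2, -2), 4))/(-198 + 217))*508 = ((108 + (-4 + 4 - 4))/(-198 + 217))*508 = ((108 - 4)/19)*508 = (104*(1/19))*508 = (104/19)*508 = 52832/19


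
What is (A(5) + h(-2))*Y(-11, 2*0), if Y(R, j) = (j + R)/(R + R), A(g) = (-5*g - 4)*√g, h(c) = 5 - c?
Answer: 7/2 - 29*√5/2 ≈ -28.923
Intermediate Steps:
A(g) = √g*(-4 - 5*g) (A(g) = (-4 - 5*g)*√g = √g*(-4 - 5*g))
Y(R, j) = (R + j)/(2*R) (Y(R, j) = (R + j)/((2*R)) = (R + j)*(1/(2*R)) = (R + j)/(2*R))
(A(5) + h(-2))*Y(-11, 2*0) = (√5*(-4 - 5*5) + (5 - 1*(-2)))*((½)*(-11 + 2*0)/(-11)) = (√5*(-4 - 25) + (5 + 2))*((½)*(-1/11)*(-11 + 0)) = (√5*(-29) + 7)*((½)*(-1/11)*(-11)) = (-29*√5 + 7)*(½) = (7 - 29*√5)*(½) = 7/2 - 29*√5/2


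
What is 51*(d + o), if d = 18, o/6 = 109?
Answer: 34272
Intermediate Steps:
o = 654 (o = 6*109 = 654)
51*(d + o) = 51*(18 + 654) = 51*672 = 34272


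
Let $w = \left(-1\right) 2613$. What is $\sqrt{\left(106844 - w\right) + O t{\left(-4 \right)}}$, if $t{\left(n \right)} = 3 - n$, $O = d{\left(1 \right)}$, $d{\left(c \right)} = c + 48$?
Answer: $30 \sqrt{122} \approx 331.36$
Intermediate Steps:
$d{\left(c \right)} = 48 + c$
$O = 49$ ($O = 48 + 1 = 49$)
$w = -2613$
$\sqrt{\left(106844 - w\right) + O t{\left(-4 \right)}} = \sqrt{\left(106844 - -2613\right) + 49 \left(3 - -4\right)} = \sqrt{\left(106844 + 2613\right) + 49 \left(3 + 4\right)} = \sqrt{109457 + 49 \cdot 7} = \sqrt{109457 + 343} = \sqrt{109800} = 30 \sqrt{122}$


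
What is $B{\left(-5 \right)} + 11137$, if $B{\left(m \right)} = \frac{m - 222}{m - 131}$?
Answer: $\frac{1514859}{136} \approx 11139.0$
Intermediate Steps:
$B{\left(m \right)} = \frac{-222 + m}{-131 + m}$
$B{\left(-5 \right)} + 11137 = \frac{-222 - 5}{-131 - 5} + 11137 = \frac{1}{-136} \left(-227\right) + 11137 = \left(- \frac{1}{136}\right) \left(-227\right) + 11137 = \frac{227}{136} + 11137 = \frac{1514859}{136}$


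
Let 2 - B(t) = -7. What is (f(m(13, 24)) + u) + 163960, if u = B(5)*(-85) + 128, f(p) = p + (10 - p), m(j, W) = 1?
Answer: 163333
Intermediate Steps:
f(p) = 10
B(t) = 9 (B(t) = 2 - 1*(-7) = 2 + 7 = 9)
u = -637 (u = 9*(-85) + 128 = -765 + 128 = -637)
(f(m(13, 24)) + u) + 163960 = (10 - 637) + 163960 = -627 + 163960 = 163333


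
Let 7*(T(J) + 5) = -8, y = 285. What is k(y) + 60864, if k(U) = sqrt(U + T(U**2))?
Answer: 60864 + 4*sqrt(854)/7 ≈ 60881.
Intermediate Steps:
T(J) = -43/7 (T(J) = -5 + (1/7)*(-8) = -5 - 8/7 = -43/7)
k(U) = sqrt(-43/7 + U) (k(U) = sqrt(U - 43/7) = sqrt(-43/7 + U))
k(y) + 60864 = sqrt(-301 + 49*285)/7 + 60864 = sqrt(-301 + 13965)/7 + 60864 = sqrt(13664)/7 + 60864 = (4*sqrt(854))/7 + 60864 = 4*sqrt(854)/7 + 60864 = 60864 + 4*sqrt(854)/7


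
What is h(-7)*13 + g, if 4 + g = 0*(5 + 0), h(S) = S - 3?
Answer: -134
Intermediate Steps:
h(S) = -3 + S
g = -4 (g = -4 + 0*(5 + 0) = -4 + 0*5 = -4 + 0 = -4)
h(-7)*13 + g = (-3 - 7)*13 - 4 = -10*13 - 4 = -130 - 4 = -134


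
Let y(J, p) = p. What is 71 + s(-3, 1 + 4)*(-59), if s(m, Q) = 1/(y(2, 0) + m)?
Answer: 272/3 ≈ 90.667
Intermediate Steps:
s(m, Q) = 1/m (s(m, Q) = 1/(0 + m) = 1/m)
71 + s(-3, 1 + 4)*(-59) = 71 - 59/(-3) = 71 - 1/3*(-59) = 71 + 59/3 = 272/3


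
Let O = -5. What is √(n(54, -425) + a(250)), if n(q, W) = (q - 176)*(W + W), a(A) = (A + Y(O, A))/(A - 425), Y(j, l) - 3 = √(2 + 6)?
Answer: √(127030729 - 14*√2)/35 ≈ 322.02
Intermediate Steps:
Y(j, l) = 3 + 2*√2 (Y(j, l) = 3 + √(2 + 6) = 3 + √8 = 3 + 2*√2)
a(A) = (3 + A + 2*√2)/(-425 + A) (a(A) = (A + (3 + 2*√2))/(A - 425) = (3 + A + 2*√2)/(-425 + A))
n(q, W) = 2*W*(-176 + q) (n(q, W) = (-176 + q)*(2*W) = 2*W*(-176 + q))
√(n(54, -425) + a(250)) = √(2*(-425)*(-176 + 54) + (3 + 250 + 2*√2)/(-425 + 250)) = √(2*(-425)*(-122) + (253 + 2*√2)/(-175)) = √(103700 - (253 + 2*√2)/175) = √(103700 + (-253/175 - 2*√2/175)) = √(18147247/175 - 2*√2/175)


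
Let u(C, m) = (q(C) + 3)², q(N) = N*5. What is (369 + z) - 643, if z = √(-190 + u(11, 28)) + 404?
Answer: 130 + 23*√6 ≈ 186.34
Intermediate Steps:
q(N) = 5*N
u(C, m) = (3 + 5*C)² (u(C, m) = (5*C + 3)² = (3 + 5*C)²)
z = 404 + 23*√6 (z = √(-190 + (3 + 5*11)²) + 404 = √(-190 + (3 + 55)²) + 404 = √(-190 + 58²) + 404 = √(-190 + 3364) + 404 = √3174 + 404 = 23*√6 + 404 = 404 + 23*√6 ≈ 460.34)
(369 + z) - 643 = (369 + (404 + 23*√6)) - 643 = (773 + 23*√6) - 643 = 130 + 23*√6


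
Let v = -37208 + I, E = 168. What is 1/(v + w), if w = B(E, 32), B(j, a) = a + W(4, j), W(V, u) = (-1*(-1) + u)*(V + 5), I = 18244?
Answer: -1/17411 ≈ -5.7435e-5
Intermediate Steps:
W(V, u) = (1 + u)*(5 + V)
B(j, a) = 9 + a + 9*j (B(j, a) = a + (5 + 4 + 5*j + 4*j) = a + (9 + 9*j) = 9 + a + 9*j)
w = 1553 (w = 9 + 32 + 9*168 = 9 + 32 + 1512 = 1553)
v = -18964 (v = -37208 + 18244 = -18964)
1/(v + w) = 1/(-18964 + 1553) = 1/(-17411) = -1/17411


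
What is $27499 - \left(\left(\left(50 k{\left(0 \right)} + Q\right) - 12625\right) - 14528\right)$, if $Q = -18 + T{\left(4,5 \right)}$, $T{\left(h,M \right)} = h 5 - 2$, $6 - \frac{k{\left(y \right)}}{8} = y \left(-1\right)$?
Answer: $52252$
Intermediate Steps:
$k{\left(y \right)} = 48 + 8 y$ ($k{\left(y \right)} = 48 - 8 y \left(-1\right) = 48 - 8 \left(- y\right) = 48 + 8 y$)
$T{\left(h,M \right)} = -2 + 5 h$ ($T{\left(h,M \right)} = 5 h - 2 = -2 + 5 h$)
$Q = 0$ ($Q = -18 + \left(-2 + 5 \cdot 4\right) = -18 + \left(-2 + 20\right) = -18 + 18 = 0$)
$27499 - \left(\left(\left(50 k{\left(0 \right)} + Q\right) - 12625\right) - 14528\right) = 27499 - \left(\left(\left(50 \left(48 + 8 \cdot 0\right) + 0\right) - 12625\right) - 14528\right) = 27499 - \left(\left(\left(50 \left(48 + 0\right) + 0\right) - 12625\right) - 14528\right) = 27499 - \left(\left(\left(50 \cdot 48 + 0\right) - 12625\right) - 14528\right) = 27499 - \left(\left(\left(2400 + 0\right) - 12625\right) - 14528\right) = 27499 - \left(\left(2400 - 12625\right) - 14528\right) = 27499 - \left(-10225 - 14528\right) = 27499 - -24753 = 27499 + 24753 = 52252$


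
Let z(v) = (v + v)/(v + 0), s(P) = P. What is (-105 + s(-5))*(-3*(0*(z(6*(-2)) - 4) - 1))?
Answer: -330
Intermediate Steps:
z(v) = 2 (z(v) = (2*v)/v = 2)
(-105 + s(-5))*(-3*(0*(z(6*(-2)) - 4) - 1)) = (-105 - 5)*(-3*(0*(2 - 4) - 1)) = -(-330)*(0*(-2) - 1) = -(-330)*(0 - 1) = -(-330)*(-1) = -110*3 = -330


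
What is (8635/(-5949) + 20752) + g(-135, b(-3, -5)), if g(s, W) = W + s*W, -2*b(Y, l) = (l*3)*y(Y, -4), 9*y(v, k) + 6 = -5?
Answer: 130752368/5949 ≈ 21979.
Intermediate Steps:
y(v, k) = -11/9 (y(v, k) = -⅔ + (⅑)*(-5) = -⅔ - 5/9 = -11/9)
b(Y, l) = 11*l/6 (b(Y, l) = -l*3*(-11)/(2*9) = -3*l*(-11)/(2*9) = -(-11)*l/6 = 11*l/6)
g(s, W) = W + W*s
(8635/(-5949) + 20752) + g(-135, b(-3, -5)) = (8635/(-5949) + 20752) + ((11/6)*(-5))*(1 - 135) = (8635*(-1/5949) + 20752) - 55/6*(-134) = (-8635/5949 + 20752) + 3685/3 = 123445013/5949 + 3685/3 = 130752368/5949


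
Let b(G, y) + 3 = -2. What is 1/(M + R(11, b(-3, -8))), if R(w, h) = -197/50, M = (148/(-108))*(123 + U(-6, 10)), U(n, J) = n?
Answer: -150/24641 ≈ -0.0060874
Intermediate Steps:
b(G, y) = -5 (b(G, y) = -3 - 2 = -5)
M = -481/3 (M = (148/(-108))*(123 - 6) = (148*(-1/108))*117 = -37/27*117 = -481/3 ≈ -160.33)
R(w, h) = -197/50 (R(w, h) = -197*1/50 = -197/50)
1/(M + R(11, b(-3, -8))) = 1/(-481/3 - 197/50) = 1/(-24641/150) = -150/24641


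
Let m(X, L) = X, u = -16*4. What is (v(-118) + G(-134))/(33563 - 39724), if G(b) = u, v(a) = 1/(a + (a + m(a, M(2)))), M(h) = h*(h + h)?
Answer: 22657/2180994 ≈ 0.010388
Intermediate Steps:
M(h) = 2*h**2 (M(h) = h*(2*h) = 2*h**2)
u = -64
v(a) = 1/(3*a) (v(a) = 1/(a + (a + a)) = 1/(a + 2*a) = 1/(3*a))
G(b) = -64
(v(-118) + G(-134))/(33563 - 39724) = ((1/3)/(-118) - 64)/(33563 - 39724) = ((1/3)*(-1/118) - 64)/(-6161) = (-1/354 - 64)*(-1/6161) = -22657/354*(-1/6161) = 22657/2180994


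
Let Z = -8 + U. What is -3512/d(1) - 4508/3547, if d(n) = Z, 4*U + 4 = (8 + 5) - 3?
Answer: 24855524/46111 ≈ 539.04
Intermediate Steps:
U = 3/2 (U = -1 + ((8 + 5) - 3)/4 = -1 + (13 - 3)/4 = -1 + (¼)*10 = -1 + 5/2 = 3/2 ≈ 1.5000)
Z = -13/2 (Z = -8 + 3/2 = -13/2 ≈ -6.5000)
d(n) = -13/2
-3512/d(1) - 4508/3547 = -3512/(-13/2) - 4508/3547 = -3512*(-2/13) - 4508*1/3547 = 7024/13 - 4508/3547 = 24855524/46111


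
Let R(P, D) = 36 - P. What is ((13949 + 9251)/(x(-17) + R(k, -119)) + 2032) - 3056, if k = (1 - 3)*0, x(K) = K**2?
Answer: -12384/13 ≈ -952.62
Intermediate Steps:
k = 0 (k = -2*0 = 0)
((13949 + 9251)/(x(-17) + R(k, -119)) + 2032) - 3056 = ((13949 + 9251)/((-17)**2 + (36 - 1*0)) + 2032) - 3056 = (23200/(289 + (36 + 0)) + 2032) - 3056 = (23200/(289 + 36) + 2032) - 3056 = (23200/325 + 2032) - 3056 = (23200*(1/325) + 2032) - 3056 = (928/13 + 2032) - 3056 = 27344/13 - 3056 = -12384/13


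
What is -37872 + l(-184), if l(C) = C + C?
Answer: -38240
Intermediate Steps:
l(C) = 2*C
-37872 + l(-184) = -37872 + 2*(-184) = -37872 - 368 = -38240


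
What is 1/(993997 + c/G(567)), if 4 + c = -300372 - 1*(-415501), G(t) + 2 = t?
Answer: 113/112344686 ≈ 1.0058e-6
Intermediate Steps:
G(t) = -2 + t
c = 115125 (c = -4 + (-300372 - 1*(-415501)) = -4 + (-300372 + 415501) = -4 + 115129 = 115125)
1/(993997 + c/G(567)) = 1/(993997 + 115125/(-2 + 567)) = 1/(993997 + 115125/565) = 1/(993997 + 115125*(1/565)) = 1/(993997 + 23025/113) = 1/(112344686/113) = 113/112344686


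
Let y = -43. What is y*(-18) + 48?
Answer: 822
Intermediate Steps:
y*(-18) + 48 = -43*(-18) + 48 = 774 + 48 = 822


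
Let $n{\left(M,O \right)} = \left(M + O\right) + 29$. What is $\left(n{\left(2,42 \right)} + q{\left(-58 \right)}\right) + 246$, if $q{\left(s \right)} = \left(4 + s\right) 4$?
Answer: $103$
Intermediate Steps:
$n{\left(M,O \right)} = 29 + M + O$
$q{\left(s \right)} = 16 + 4 s$
$\left(n{\left(2,42 \right)} + q{\left(-58 \right)}\right) + 246 = \left(\left(29 + 2 + 42\right) + \left(16 + 4 \left(-58\right)\right)\right) + 246 = \left(73 + \left(16 - 232\right)\right) + 246 = \left(73 - 216\right) + 246 = -143 + 246 = 103$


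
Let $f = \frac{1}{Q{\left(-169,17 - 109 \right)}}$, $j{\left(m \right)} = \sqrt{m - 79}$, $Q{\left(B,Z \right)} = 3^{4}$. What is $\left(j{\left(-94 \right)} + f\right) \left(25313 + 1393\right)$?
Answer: $\frac{8902}{27} + 26706 i \sqrt{173} \approx 329.7 + 3.5126 \cdot 10^{5} i$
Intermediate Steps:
$Q{\left(B,Z \right)} = 81$
$j{\left(m \right)} = \sqrt{-79 + m}$
$f = \frac{1}{81} \approx 0.012346$
$\left(j{\left(-94 \right)} + f\right) \left(25313 + 1393\right) = \left(\sqrt{-79 - 94} + \frac{1}{81}\right) \left(25313 + 1393\right) = \left(\sqrt{-173} + \frac{1}{81}\right) 26706 = \left(i \sqrt{173} + \frac{1}{81}\right) 26706 = \left(\frac{1}{81} + i \sqrt{173}\right) 26706 = \frac{8902}{27} + 26706 i \sqrt{173}$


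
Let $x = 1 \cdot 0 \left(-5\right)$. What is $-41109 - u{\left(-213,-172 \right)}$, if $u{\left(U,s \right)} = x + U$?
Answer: $-40896$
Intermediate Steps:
$x = 0$ ($x = 0 \left(-5\right) = 0$)
$u{\left(U,s \right)} = U$ ($u{\left(U,s \right)} = 0 + U = U$)
$-41109 - u{\left(-213,-172 \right)} = -41109 - -213 = -41109 + 213 = -40896$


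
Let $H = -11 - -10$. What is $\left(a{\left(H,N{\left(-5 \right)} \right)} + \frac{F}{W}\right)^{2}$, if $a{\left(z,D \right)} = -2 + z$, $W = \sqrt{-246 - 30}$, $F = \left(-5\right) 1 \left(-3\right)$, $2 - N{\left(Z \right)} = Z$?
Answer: $\frac{753}{92} + \frac{15 i \sqrt{69}}{23} \approx 8.1848 + 5.4174 i$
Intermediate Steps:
$H = -1$ ($H = -11 + 10 = -1$)
$N{\left(Z \right)} = 2 - Z$
$F = 15$ ($F = \left(-5\right) \left(-3\right) = 15$)
$W = 2 i \sqrt{69}$ ($W = \sqrt{-276} = 2 i \sqrt{69} \approx 16.613 i$)
$\left(a{\left(H,N{\left(-5 \right)} \right)} + \frac{F}{W}\right)^{2} = \left(\left(-2 - 1\right) + \frac{15}{2 i \sqrt{69}}\right)^{2} = \left(-3 + 15 \left(- \frac{i \sqrt{69}}{138}\right)\right)^{2} = \left(-3 - \frac{5 i \sqrt{69}}{46}\right)^{2}$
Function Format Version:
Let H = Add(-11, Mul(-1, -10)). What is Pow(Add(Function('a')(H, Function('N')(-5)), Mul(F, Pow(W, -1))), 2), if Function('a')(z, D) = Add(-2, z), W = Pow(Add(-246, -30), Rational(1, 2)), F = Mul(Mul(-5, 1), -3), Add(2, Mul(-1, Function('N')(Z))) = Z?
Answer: Add(Rational(753, 92), Mul(Rational(15, 23), I, Pow(69, Rational(1, 2)))) ≈ Add(8.1848, Mul(5.4174, I))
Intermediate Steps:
H = -1 (H = Add(-11, 10) = -1)
Function('N')(Z) = Add(2, Mul(-1, Z))
F = 15 (F = Mul(-5, -3) = 15)
W = Mul(2, I, Pow(69, Rational(1, 2))) (W = Pow(-276, Rational(1, 2)) = Mul(2, I, Pow(69, Rational(1, 2))) ≈ Mul(16.613, I))
Pow(Add(Function('a')(H, Function('N')(-5)), Mul(F, Pow(W, -1))), 2) = Pow(Add(Add(-2, -1), Mul(15, Pow(Mul(2, I, Pow(69, Rational(1, 2))), -1))), 2) = Pow(Add(-3, Mul(15, Mul(Rational(-1, 138), I, Pow(69, Rational(1, 2))))), 2) = Pow(Add(-3, Mul(Rational(-5, 46), I, Pow(69, Rational(1, 2)))), 2)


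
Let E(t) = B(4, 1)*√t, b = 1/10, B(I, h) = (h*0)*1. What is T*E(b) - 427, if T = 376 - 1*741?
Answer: -427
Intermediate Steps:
B(I, h) = 0 (B(I, h) = 0*1 = 0)
b = ⅒ ≈ 0.10000
T = -365 (T = 376 - 741 = -365)
E(t) = 0 (E(t) = 0*√t = 0)
T*E(b) - 427 = -365*0 - 427 = 0 - 427 = -427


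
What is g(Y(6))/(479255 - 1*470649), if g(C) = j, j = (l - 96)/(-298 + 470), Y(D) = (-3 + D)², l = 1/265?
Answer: -25439/392261480 ≈ -6.4852e-5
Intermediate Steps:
l = 1/265 ≈ 0.0037736
j = -25439/45580 (j = (1/265 - 96)/(-298 + 470) = -25439/265/172 = -25439/265*1/172 = -25439/45580 ≈ -0.55812)
g(C) = -25439/45580
g(Y(6))/(479255 - 1*470649) = -25439/(45580*(479255 - 1*470649)) = -25439/(45580*(479255 - 470649)) = -25439/45580/8606 = -25439/45580*1/8606 = -25439/392261480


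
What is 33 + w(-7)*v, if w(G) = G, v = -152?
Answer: 1097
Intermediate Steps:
33 + w(-7)*v = 33 - 7*(-152) = 33 + 1064 = 1097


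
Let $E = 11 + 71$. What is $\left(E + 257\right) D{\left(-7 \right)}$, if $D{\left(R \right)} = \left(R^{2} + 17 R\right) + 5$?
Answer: $-22035$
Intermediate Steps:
$D{\left(R \right)} = 5 + R^{2} + 17 R$
$E = 82$
$\left(E + 257\right) D{\left(-7 \right)} = \left(82 + 257\right) \left(5 + \left(-7\right)^{2} + 17 \left(-7\right)\right) = 339 \left(5 + 49 - 119\right) = 339 \left(-65\right) = -22035$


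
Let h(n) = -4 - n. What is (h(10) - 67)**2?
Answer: 6561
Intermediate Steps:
(h(10) - 67)**2 = ((-4 - 1*10) - 67)**2 = ((-4 - 10) - 67)**2 = (-14 - 67)**2 = (-81)**2 = 6561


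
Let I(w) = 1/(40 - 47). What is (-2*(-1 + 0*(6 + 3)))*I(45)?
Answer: -2/7 ≈ -0.28571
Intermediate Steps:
I(w) = -⅐ (I(w) = 1/(-7) = -⅐)
(-2*(-1 + 0*(6 + 3)))*I(45) = -2*(-1 + 0*(6 + 3))*(-⅐) = -2*(-1 + 0*9)*(-⅐) = -2*(-1 + 0)*(-⅐) = -2*(-1)*(-⅐) = 2*(-⅐) = -2/7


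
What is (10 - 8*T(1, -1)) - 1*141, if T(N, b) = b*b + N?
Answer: -147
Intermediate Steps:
T(N, b) = N + b**2 (T(N, b) = b**2 + N = N + b**2)
(10 - 8*T(1, -1)) - 1*141 = (10 - 8*(1 + (-1)**2)) - 1*141 = (10 - 8*(1 + 1)) - 141 = (10 - 8*2) - 141 = (10 - 16) - 141 = -6 - 141 = -147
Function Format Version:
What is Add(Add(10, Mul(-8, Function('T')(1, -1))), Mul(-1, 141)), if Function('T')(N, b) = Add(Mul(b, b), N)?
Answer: -147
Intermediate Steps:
Function('T')(N, b) = Add(N, Pow(b, 2)) (Function('T')(N, b) = Add(Pow(b, 2), N) = Add(N, Pow(b, 2)))
Add(Add(10, Mul(-8, Function('T')(1, -1))), Mul(-1, 141)) = Add(Add(10, Mul(-8, Add(1, Pow(-1, 2)))), Mul(-1, 141)) = Add(Add(10, Mul(-8, Add(1, 1))), -141) = Add(Add(10, Mul(-8, 2)), -141) = Add(Add(10, -16), -141) = Add(-6, -141) = -147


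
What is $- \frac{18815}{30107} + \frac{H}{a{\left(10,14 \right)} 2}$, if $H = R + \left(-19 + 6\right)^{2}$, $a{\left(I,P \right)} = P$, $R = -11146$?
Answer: $- \frac{47287337}{120428} \approx -392.66$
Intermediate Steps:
$H = -10977$ ($H = -11146 + \left(-19 + 6\right)^{2} = -11146 + \left(-13\right)^{2} = -11146 + 169 = -10977$)
$- \frac{18815}{30107} + \frac{H}{a{\left(10,14 \right)} 2} = - \frac{18815}{30107} - \frac{10977}{14 \cdot 2} = \left(-18815\right) \frac{1}{30107} - \frac{10977}{28} = - \frac{18815}{30107} - \frac{10977}{28} = - \frac{47287337}{120428}$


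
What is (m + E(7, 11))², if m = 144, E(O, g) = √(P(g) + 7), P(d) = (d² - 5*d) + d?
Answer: 20820 + 576*√21 ≈ 23460.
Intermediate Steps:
P(d) = d² - 4*d
E(O, g) = √(7 + g*(-4 + g)) (E(O, g) = √(g*(-4 + g) + 7) = √(7 + g*(-4 + g)))
(m + E(7, 11))² = (144 + √(7 + 11*(-4 + 11)))² = (144 + √(7 + 11*7))² = (144 + √(7 + 77))² = (144 + √84)² = (144 + 2*√21)²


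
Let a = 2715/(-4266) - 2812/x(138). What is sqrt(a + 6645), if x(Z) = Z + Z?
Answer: sqrt(788495628122)/10902 ≈ 81.450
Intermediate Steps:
x(Z) = 2*Z
a = -354037/32706 (a = 2715/(-4266) - 2812/(2*138) = 2715*(-1/4266) - 2812/276 = -905/1422 - 2812*1/276 = -905/1422 - 703/69 = -354037/32706 ≈ -10.825)
sqrt(a + 6645) = sqrt(-354037/32706 + 6645) = sqrt(216977333/32706) = sqrt(788495628122)/10902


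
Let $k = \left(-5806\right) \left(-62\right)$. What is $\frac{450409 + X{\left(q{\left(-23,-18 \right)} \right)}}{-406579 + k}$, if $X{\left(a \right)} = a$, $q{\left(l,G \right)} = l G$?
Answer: $- \frac{450823}{46607} \approx -9.6729$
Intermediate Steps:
$k = 359972$
$q{\left(l,G \right)} = G l$
$\frac{450409 + X{\left(q{\left(-23,-18 \right)} \right)}}{-406579 + k} = \frac{450409 - -414}{-406579 + 359972} = \frac{450409 + 414}{-46607} = 450823 \left(- \frac{1}{46607}\right) = - \frac{450823}{46607}$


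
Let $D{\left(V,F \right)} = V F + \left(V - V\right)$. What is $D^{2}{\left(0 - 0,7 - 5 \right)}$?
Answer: $0$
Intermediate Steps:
$D{\left(V,F \right)} = F V$ ($D{\left(V,F \right)} = F V + 0 = F V$)
$D^{2}{\left(0 - 0,7 - 5 \right)} = \left(\left(7 - 5\right) \left(0 - 0\right)\right)^{2} = \left(\left(7 - 5\right) \left(0 + 0\right)\right)^{2} = \left(2 \cdot 0\right)^{2} = 0^{2} = 0$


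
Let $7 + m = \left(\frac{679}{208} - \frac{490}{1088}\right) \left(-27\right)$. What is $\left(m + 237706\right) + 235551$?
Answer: $\frac{3346286673}{7072} \approx 4.7317 \cdot 10^{5}$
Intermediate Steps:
$m = - \frac{586831}{7072}$ ($m = -7 + \left(\frac{679}{208} - \frac{490}{1088}\right) \left(-27\right) = -7 + \left(679 \cdot \frac{1}{208} - \frac{245}{544}\right) \left(-27\right) = -7 + \left(\frac{679}{208} - \frac{245}{544}\right) \left(-27\right) = -7 + \frac{19901}{7072} \left(-27\right) = -7 - \frac{537327}{7072} = - \frac{586831}{7072} \approx -82.979$)
$\left(m + 237706\right) + 235551 = \left(- \frac{586831}{7072} + 237706\right) + 235551 = \frac{1680470001}{7072} + 235551 = \frac{3346286673}{7072}$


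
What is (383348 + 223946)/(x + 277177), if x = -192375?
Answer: 303647/42401 ≈ 7.1613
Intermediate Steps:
(383348 + 223946)/(x + 277177) = (383348 + 223946)/(-192375 + 277177) = 607294/84802 = 607294*(1/84802) = 303647/42401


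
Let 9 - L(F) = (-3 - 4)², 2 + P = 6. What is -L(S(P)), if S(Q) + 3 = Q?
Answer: 40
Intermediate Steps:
P = 4 (P = -2 + 6 = 4)
S(Q) = -3 + Q
L(F) = -40 (L(F) = 9 - (-3 - 4)² = 9 - 1*(-7)² = 9 - 1*49 = 9 - 49 = -40)
-L(S(P)) = -1*(-40) = 40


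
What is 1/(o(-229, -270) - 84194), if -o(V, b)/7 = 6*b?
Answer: -1/72854 ≈ -1.3726e-5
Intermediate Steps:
o(V, b) = -42*b
1/(o(-229, -270) - 84194) = 1/(-42*(-270) - 84194) = 1/(11340 - 84194) = 1/(-72854) = -1/72854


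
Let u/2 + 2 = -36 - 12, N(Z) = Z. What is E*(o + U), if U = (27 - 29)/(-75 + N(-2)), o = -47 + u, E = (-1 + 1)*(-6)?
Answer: 0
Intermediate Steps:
u = -100 (u = -4 + 2*(-36 - 12) = -4 + 2*(-48) = -4 - 96 = -100)
E = 0 (E = 0*(-6) = 0)
o = -147 (o = -47 - 100 = -147)
U = 2/77 (U = (27 - 29)/(-75 - 2) = -2/(-77) = -2*(-1/77) = 2/77 ≈ 0.025974)
E*(o + U) = 0*(-147 + 2/77) = 0*(-11317/77) = 0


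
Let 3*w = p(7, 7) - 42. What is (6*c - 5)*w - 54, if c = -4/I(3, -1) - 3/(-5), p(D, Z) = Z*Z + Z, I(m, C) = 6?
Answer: -396/5 ≈ -79.200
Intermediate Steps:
p(D, Z) = Z + Z**2 (p(D, Z) = Z**2 + Z = Z + Z**2)
w = 14/3 (w = (7*(1 + 7) - 42)/3 = (7*8 - 42)/3 = (56 - 42)/3 = (1/3)*14 = 14/3 ≈ 4.6667)
c = -1/15 (c = -4/6 - 3/(-5) = -4*1/6 - 3*(-1/5) = -2/3 + 3/5 = -1/15 ≈ -0.066667)
(6*c - 5)*w - 54 = (6*(-1/15) - 5)*(14/3) - 54 = (-2/5 - 5)*(14/3) - 54 = -27/5*14/3 - 54 = -126/5 - 54 = -396/5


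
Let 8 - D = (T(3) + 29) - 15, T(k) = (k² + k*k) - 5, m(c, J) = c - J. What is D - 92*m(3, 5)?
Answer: 165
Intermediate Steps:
T(k) = -5 + 2*k² (T(k) = (k² + k²) - 5 = 2*k² - 5 = -5 + 2*k²)
D = -19 (D = 8 - (((-5 + 2*3²) + 29) - 15) = 8 - (((-5 + 2*9) + 29) - 15) = 8 - (((-5 + 18) + 29) - 15) = 8 - ((13 + 29) - 15) = 8 - (42 - 15) = 8 - 1*27 = 8 - 27 = -19)
D - 92*m(3, 5) = -19 - 92*(3 - 1*5) = -19 - 92*(3 - 5) = -19 - 92*(-2) = -19 + 184 = 165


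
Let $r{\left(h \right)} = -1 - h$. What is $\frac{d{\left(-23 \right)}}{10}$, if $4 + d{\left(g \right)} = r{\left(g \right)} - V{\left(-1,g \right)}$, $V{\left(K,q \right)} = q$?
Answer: $\frac{41}{10} \approx 4.1$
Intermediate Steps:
$d{\left(g \right)} = -5 - 2 g$ ($d{\left(g \right)} = -4 - \left(1 + 2 g\right) = -5 - 2 g$)
$\frac{d{\left(-23 \right)}}{10} = \frac{-5 - -46}{10} = \left(-5 + 46\right) \frac{1}{10} = 41 \cdot \frac{1}{10} = \frac{41}{10}$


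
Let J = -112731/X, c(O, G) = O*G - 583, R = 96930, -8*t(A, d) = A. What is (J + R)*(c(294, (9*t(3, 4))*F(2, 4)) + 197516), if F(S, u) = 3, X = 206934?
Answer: 5187165921294475/275912 ≈ 1.8800e+10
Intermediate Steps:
t(A, d) = -A/8
c(O, G) = -583 + G*O (c(O, G) = G*O - 583 = -583 + G*O)
J = -37577/68978 (J = -112731/206934 = -112731*1/206934 = -37577/68978 ≈ -0.54477)
(J + R)*(c(294, (9*t(3, 4))*F(2, 4)) + 197516) = (-37577/68978 + 96930)*((-583 + ((9*(-⅛*3))*3)*294) + 197516) = 6685999963*((-583 + ((9*(-3/8))*3)*294) + 197516)/68978 = 6685999963*((-583 - 27/8*3*294) + 197516)/68978 = 6685999963*((-583 - 81/8*294) + 197516)/68978 = 6685999963*((-583 - 11907/4) + 197516)/68978 = 6685999963*(-14239/4 + 197516)/68978 = (6685999963/68978)*(775825/4) = 5187165921294475/275912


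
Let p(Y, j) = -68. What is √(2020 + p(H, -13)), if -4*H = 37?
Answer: 4*√122 ≈ 44.181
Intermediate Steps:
H = -37/4 (H = -¼*37 = -37/4 ≈ -9.2500)
√(2020 + p(H, -13)) = √(2020 - 68) = √1952 = 4*√122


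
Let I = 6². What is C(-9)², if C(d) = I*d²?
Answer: 8503056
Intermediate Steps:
I = 36
C(d) = 36*d²
C(-9)² = (36*(-9)²)² = (36*81)² = 2916² = 8503056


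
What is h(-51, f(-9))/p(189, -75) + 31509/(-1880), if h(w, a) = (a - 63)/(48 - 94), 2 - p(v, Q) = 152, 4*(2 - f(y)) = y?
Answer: -4350451/259440 ≈ -16.769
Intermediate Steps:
f(y) = 2 - y/4
p(v, Q) = -150 (p(v, Q) = 2 - 1*152 = 2 - 152 = -150)
h(w, a) = 63/46 - a/46 (h(w, a) = (-63 + a)/(-46) = (-63 + a)*(-1/46) = 63/46 - a/46)
h(-51, f(-9))/p(189, -75) + 31509/(-1880) = (63/46 - (2 - 1/4*(-9))/46)/(-150) + 31509/(-1880) = (63/46 - (2 + 9/4)/46)*(-1/150) + 31509*(-1/1880) = (63/46 - 1/46*17/4)*(-1/150) - 31509/1880 = (63/46 - 17/184)*(-1/150) - 31509/1880 = (235/184)*(-1/150) - 31509/1880 = -47/5520 - 31509/1880 = -4350451/259440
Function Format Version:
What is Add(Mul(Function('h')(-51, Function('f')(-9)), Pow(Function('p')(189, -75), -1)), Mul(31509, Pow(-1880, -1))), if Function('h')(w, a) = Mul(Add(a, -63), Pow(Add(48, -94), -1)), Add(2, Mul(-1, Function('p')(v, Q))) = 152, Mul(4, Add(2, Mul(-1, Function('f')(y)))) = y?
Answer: Rational(-4350451, 259440) ≈ -16.769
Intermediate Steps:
Function('f')(y) = Add(2, Mul(Rational(-1, 4), y))
Function('p')(v, Q) = -150 (Function('p')(v, Q) = Add(2, Mul(-1, 152)) = Add(2, -152) = -150)
Function('h')(w, a) = Add(Rational(63, 46), Mul(Rational(-1, 46), a)) (Function('h')(w, a) = Mul(Add(-63, a), Pow(-46, -1)) = Mul(Add(-63, a), Rational(-1, 46)) = Add(Rational(63, 46), Mul(Rational(-1, 46), a)))
Add(Mul(Function('h')(-51, Function('f')(-9)), Pow(Function('p')(189, -75), -1)), Mul(31509, Pow(-1880, -1))) = Add(Mul(Add(Rational(63, 46), Mul(Rational(-1, 46), Add(2, Mul(Rational(-1, 4), -9)))), Pow(-150, -1)), Mul(31509, Pow(-1880, -1))) = Add(Mul(Add(Rational(63, 46), Mul(Rational(-1, 46), Add(2, Rational(9, 4)))), Rational(-1, 150)), Mul(31509, Rational(-1, 1880))) = Add(Mul(Add(Rational(63, 46), Mul(Rational(-1, 46), Rational(17, 4))), Rational(-1, 150)), Rational(-31509, 1880)) = Add(Mul(Add(Rational(63, 46), Rational(-17, 184)), Rational(-1, 150)), Rational(-31509, 1880)) = Add(Mul(Rational(235, 184), Rational(-1, 150)), Rational(-31509, 1880)) = Add(Rational(-47, 5520), Rational(-31509, 1880)) = Rational(-4350451, 259440)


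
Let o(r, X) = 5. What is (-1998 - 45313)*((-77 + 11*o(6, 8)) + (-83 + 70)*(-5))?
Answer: -2034373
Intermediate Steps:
(-1998 - 45313)*((-77 + 11*o(6, 8)) + (-83 + 70)*(-5)) = (-1998 - 45313)*((-77 + 11*5) + (-83 + 70)*(-5)) = -47311*((-77 + 55) - 13*(-5)) = -47311*(-22 + 65) = -47311*43 = -2034373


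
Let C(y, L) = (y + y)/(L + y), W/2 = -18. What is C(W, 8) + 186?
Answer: 1320/7 ≈ 188.57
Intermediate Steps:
W = -36 (W = 2*(-18) = -36)
C(y, L) = 2*y/(L + y) (C(y, L) = (2*y)/(L + y) = 2*y/(L + y))
C(W, 8) + 186 = 2*(-36)/(8 - 36) + 186 = 2*(-36)/(-28) + 186 = 2*(-36)*(-1/28) + 186 = 18/7 + 186 = 1320/7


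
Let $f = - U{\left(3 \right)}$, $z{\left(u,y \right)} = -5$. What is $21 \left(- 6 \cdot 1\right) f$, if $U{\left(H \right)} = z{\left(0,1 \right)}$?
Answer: $-630$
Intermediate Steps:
$U{\left(H \right)} = -5$
$f = 5$ ($f = \left(-1\right) \left(-5\right) = 5$)
$21 \left(- 6 \cdot 1\right) f = 21 \left(- 6 \cdot 1\right) 5 = 21 \left(\left(-1\right) 6\right) 5 = 21 \left(-6\right) 5 = \left(-126\right) 5 = -630$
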